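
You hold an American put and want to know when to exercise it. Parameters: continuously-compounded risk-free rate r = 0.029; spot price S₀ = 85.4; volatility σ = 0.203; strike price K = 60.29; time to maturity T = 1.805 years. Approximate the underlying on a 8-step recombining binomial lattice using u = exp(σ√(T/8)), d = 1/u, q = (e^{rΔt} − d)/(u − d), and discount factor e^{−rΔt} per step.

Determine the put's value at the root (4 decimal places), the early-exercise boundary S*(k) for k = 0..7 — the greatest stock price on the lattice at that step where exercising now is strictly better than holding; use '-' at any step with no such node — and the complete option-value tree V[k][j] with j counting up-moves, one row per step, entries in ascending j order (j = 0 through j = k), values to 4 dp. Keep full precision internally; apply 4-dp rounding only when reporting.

price = 0.6308
boundary = - - - - - - 47.8847 52.7319
tree:
0.6308
1.0973 0.1906
1.8782 0.3607 0.0296
3.1525 0.6777 0.0608 0.0000
5.1616 1.2619 0.1248 0.0000 0.0000
8.1818 2.3251 0.2563 0.0000 0.0000 0.0000
12.4053 4.2277 0.5264 0.0000 0.0000 0.0000 0.0000
16.8070 7.5581 1.0810 0.0000 0.0000 0.0000 0.0000 0.0000
20.8040 12.4053 2.2202 0.0000 0.0000 0.0000 0.0000 0.0000 0.0000

Δt=0.22562  u=1.10123  d=0.90808  q=0.50990  discount=0.99348
step 8 (expiry): payoffs max(K−S,0) = 20.8040 12.4053 2.2202 0.0000 0.0000 0.0000 0.0000 0.0000 0.0000
step 7: (k=7,j=0): S=43.4830, (K−S)⁺=16.8070, hold=16.4138 ⇒ V=16.8070 exercise | (k=7,j=1): S=52.7319, (K−S)⁺=7.5581, hold=7.1649 ⇒ V=7.5581 exercise | (k=7,j=2): S=63.9481, (K−S)⁺=0.0000, hold=1.0810 ⇒ V=1.0810 continue | (k=7,j=3): S=77.5499, (K−S)⁺=0.0000, hold=0.0000 ⇒ V=0.0000 continue | (k=7,j=4): S=94.0448, (K−S)⁺=0.0000, hold=0.0000 ⇒ V=0.0000 continue | (k=7,j=5): S=114.0482, (K−S)⁺=0.0000, hold=0.0000 ⇒ V=0.0000 continue | (k=7,j=6): S=138.3063, (K−S)⁺=0.0000, hold=0.0000 ⇒ V=0.0000 continue | (k=7,j=7): S=167.7242, (K−S)⁺=0.0000, hold=0.0000 ⇒ V=0.0000 continue  boundary S*=52.7319
step 6: (k=6,j=0): S=47.8847, (K−S)⁺=12.4053, hold=12.0121 ⇒ V=12.4053 exercise | (k=6,j=1): S=58.0698, (K−S)⁺=2.2202, hold=4.2277 ⇒ V=4.2277 continue | (k=6,j=2): S=70.4213, (K−S)⁺=0.0000, hold=0.5264 ⇒ V=0.5264 continue | (k=6,j=3): S=85.4000, (K−S)⁺=0.0000, hold=0.0000 ⇒ V=0.0000 continue | (k=6,j=4): S=103.5647, (K−S)⁺=0.0000, hold=0.0000 ⇒ V=0.0000 continue | (k=6,j=5): S=125.5929, (K−S)⁺=0.0000, hold=0.0000 ⇒ V=0.0000 continue | (k=6,j=6): S=152.3067, (K−S)⁺=0.0000, hold=0.0000 ⇒ V=0.0000 continue  boundary S*=47.8847
step 5: (k=5,j=0): S=52.7319, (K−S)⁺=7.5581, hold=8.1818 ⇒ V=8.1818 continue | (k=5,j=1): S=63.9481, (K−S)⁺=0.0000, hold=2.3251 ⇒ V=2.3251 continue | (k=5,j=2): S=77.5499, (K−S)⁺=0.0000, hold=0.2563 ⇒ V=0.2563 continue | (k=5,j=3): S=94.0448, (K−S)⁺=0.0000, hold=0.0000 ⇒ V=0.0000 continue | (k=5,j=4): S=114.0482, (K−S)⁺=0.0000, hold=0.0000 ⇒ V=0.0000 continue | (k=5,j=5): S=138.3063, (K−S)⁺=0.0000, hold=0.0000 ⇒ V=0.0000 continue  boundary S*=-
step 4: (k=4,j=0): S=58.0698, (K−S)⁺=2.2202, hold=5.1616 ⇒ V=5.1616 continue | (k=4,j=1): S=70.4213, (K−S)⁺=0.0000, hold=1.2619 ⇒ V=1.2619 continue | (k=4,j=2): S=85.4000, (K−S)⁺=0.0000, hold=0.1248 ⇒ V=0.1248 continue | (k=4,j=3): S=103.5647, (K−S)⁺=0.0000, hold=0.0000 ⇒ V=0.0000 continue | (k=4,j=4): S=125.5929, (K−S)⁺=0.0000, hold=0.0000 ⇒ V=0.0000 continue  boundary S*=-
step 3: (k=3,j=0): S=63.9481, (K−S)⁺=0.0000, hold=3.1525 ⇒ V=3.1525 continue | (k=3,j=1): S=77.5499, (K−S)⁺=0.0000, hold=0.6777 ⇒ V=0.6777 continue | (k=3,j=2): S=94.0448, (K−S)⁺=0.0000, hold=0.0608 ⇒ V=0.0608 continue | (k=3,j=3): S=114.0482, (K−S)⁺=0.0000, hold=0.0000 ⇒ V=0.0000 continue  boundary S*=-
step 2: (k=2,j=0): S=70.4213, (K−S)⁺=0.0000, hold=1.8782 ⇒ V=1.8782 continue | (k=2,j=1): S=85.4000, (K−S)⁺=0.0000, hold=0.3607 ⇒ V=0.3607 continue | (k=2,j=2): S=103.5647, (K−S)⁺=0.0000, hold=0.0296 ⇒ V=0.0296 continue  boundary S*=-
step 1: (k=1,j=0): S=77.5499, (K−S)⁺=0.0000, hold=1.0973 ⇒ V=1.0973 continue | (k=1,j=1): S=94.0448, (K−S)⁺=0.0000, hold=0.1906 ⇒ V=0.1906 continue  boundary S*=-
step 0: (k=0,j=0): S=85.4000, (K−S)⁺=0.0000, hold=0.6308 ⇒ V=0.6308 continue  boundary S*=-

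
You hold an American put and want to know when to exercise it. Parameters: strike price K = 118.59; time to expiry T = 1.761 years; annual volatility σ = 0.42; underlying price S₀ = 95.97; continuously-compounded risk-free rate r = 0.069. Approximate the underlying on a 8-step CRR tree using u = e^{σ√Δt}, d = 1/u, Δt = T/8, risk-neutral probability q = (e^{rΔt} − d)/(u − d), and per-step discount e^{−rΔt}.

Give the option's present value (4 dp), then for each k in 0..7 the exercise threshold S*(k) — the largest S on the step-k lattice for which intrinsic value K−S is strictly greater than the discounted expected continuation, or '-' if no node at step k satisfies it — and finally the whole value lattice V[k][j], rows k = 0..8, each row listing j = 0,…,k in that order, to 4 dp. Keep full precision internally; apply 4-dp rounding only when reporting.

price = 30.4660
boundary = - - 64.7108 53.1371 64.7108 78.8055 64.7108 78.8055
tree:
30.4660
41.1226 20.3039
53.8792 29.1035 11.7608
65.4529 40.3556 18.2775 5.3317
74.9566 53.8792 27.5126 9.2170 1.4460
82.7606 65.4529 39.7845 15.5732 2.8757 0.0000
89.1688 74.9566 53.8792 25.4881 5.7191 0.0000 0.0000
94.4309 82.7606 65.4529 39.7845 11.3739 0.0000 0.0000 0.0000
98.7518 89.1688 74.9566 53.8792 22.6200 0.0000 0.0000 0.0000 0.0000

params: Δt=0.22012 u=1.21781 d=0.82115 q=0.48948 e^(-rΔt)=0.98493
t_8 payoffs: 98.7518 89.1688 74.9566 53.8792 22.6200 0.0000 0.0000 0.0000 0.0000
t_7: node(7,0) S=24.1591 payoff=94.4309 vs cont=92.6433 → 94.4309 [stop]  node(7,1) S=35.8294 payoff=82.7606 vs cont=80.9730 → 82.7606 [stop]  node(7,2) S=53.1371 payoff=65.4529 vs cont=63.6653 → 65.4529 [stop]  node(7,3) S=78.8055 payoff=39.7845 vs cont=37.9969 → 39.7845 [stop]  node(7,4) S=116.8731 payoff=1.7169 vs cont=11.3739 → 11.3739 [wait]  node(7,5) S=173.3298 payoff=0.0000 vs cont=0.0000 → 0.0000 [wait]  node(7,6) S=257.0583 payoff=0.0000 vs cont=0.0000 → 0.0000 [wait]  node(7,7) S=381.2326 payoff=0.0000 vs cont=0.0000 → 0.0000 [wait]  ⇒ S*(7)=78.8055
t_6: node(6,0) S=29.4212 payoff=89.1688 vs cont=87.3812 → 89.1688 [stop]  node(6,1) S=43.6334 payoff=74.9566 vs cont=73.1690 → 74.9566 [stop]  node(6,2) S=64.7108 payoff=53.8792 vs cont=52.0915 → 53.8792 [stop]  node(6,3) S=95.9700 payoff=22.6200 vs cont=25.4881 → 25.4881 [wait]  node(6,4) S=142.3292 payoff=0.0000 vs cont=5.7191 → 5.7191 [wait]  node(6,5) S=211.0826 payoff=0.0000 vs cont=0.0000 → 0.0000 [wait]  node(6,6) S=313.0479 payoff=0.0000 vs cont=0.0000 → 0.0000 [wait]  ⇒ S*(6)=64.7108
t_5: node(5,0) S=35.8294 payoff=82.7606 vs cont=80.9730 → 82.7606 [stop]  node(5,1) S=53.1371 payoff=65.4529 vs cont=63.6653 → 65.4529 [stop]  node(5,2) S=78.8055 payoff=39.7845 vs cont=39.3796 → 39.7845 [stop]  node(5,3) S=116.8731 payoff=1.7169 vs cont=15.5732 → 15.5732 [wait]  node(5,4) S=173.3298 payoff=0.0000 vs cont=2.8757 → 2.8757 [wait]  node(5,5) S=257.0583 payoff=0.0000 vs cont=0.0000 → 0.0000 [wait]  ⇒ S*(5)=78.8055
t_4: node(4,0) S=43.6334 payoff=74.9566 vs cont=73.1690 → 74.9566 [stop]  node(4,1) S=64.7108 payoff=53.8792 vs cont=52.0915 → 53.8792 [stop]  node(4,2) S=95.9700 payoff=22.6200 vs cont=27.5126 → 27.5126 [wait]  node(4,3) S=142.3292 payoff=0.0000 vs cont=9.2170 → 9.2170 [wait]  node(4,4) S=211.0826 payoff=0.0000 vs cont=1.4460 → 1.4460 [wait]  ⇒ S*(4)=64.7108
t_3: node(3,0) S=53.1371 payoff=65.4529 vs cont=63.6653 → 65.4529 [stop]  node(3,1) S=78.8055 payoff=39.7845 vs cont=40.3556 → 40.3556 [wait]  node(3,2) S=116.8731 payoff=1.7169 vs cont=18.2775 → 18.2775 [wait]  node(3,3) S=173.3298 payoff=0.0000 vs cont=5.3317 → 5.3317 [wait]  ⇒ S*(3)=53.1371
t_2: node(2,0) S=64.7108 payoff=53.8792 vs cont=52.3669 → 53.8792 [stop]  node(2,1) S=95.9700 payoff=22.6200 vs cont=29.1035 → 29.1035 [wait]  node(2,2) S=142.3292 payoff=0.0000 vs cont=11.7608 → 11.7608 [wait]  ⇒ S*(2)=64.7108
t_1: node(1,0) S=78.8055 payoff=39.7845 vs cont=41.1226 → 41.1226 [wait]  node(1,1) S=116.8731 payoff=1.7169 vs cont=20.3039 → 20.3039 [wait]  ⇒ S*(1)=-
t_0: node(0,0) S=95.9700 payoff=22.6200 vs cont=30.4660 → 30.4660 [wait]  ⇒ S*(0)=-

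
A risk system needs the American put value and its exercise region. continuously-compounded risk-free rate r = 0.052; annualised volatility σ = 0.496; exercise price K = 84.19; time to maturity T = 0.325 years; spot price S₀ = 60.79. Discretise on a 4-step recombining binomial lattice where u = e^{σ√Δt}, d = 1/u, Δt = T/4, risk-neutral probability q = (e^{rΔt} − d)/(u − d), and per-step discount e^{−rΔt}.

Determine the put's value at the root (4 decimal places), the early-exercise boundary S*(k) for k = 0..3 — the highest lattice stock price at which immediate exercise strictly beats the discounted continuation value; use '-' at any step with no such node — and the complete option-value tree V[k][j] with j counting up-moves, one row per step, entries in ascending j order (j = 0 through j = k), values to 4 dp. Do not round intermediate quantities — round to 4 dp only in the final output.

Δt=0.08125  u=1.15186  d=0.86816  q=0.47964  discount=0.99578
step 4 (expiry): payoffs max(K−S,0) = 49.6576 38.3727 23.4000 3.5344 0.0000
step 3: (k=3,j=0): S=39.7766, (K−S)⁺=44.4134, hold=44.0584 ⇒ V=44.4134 exercise | (k=3,j=1): S=52.7753, (K−S)⁺=31.4147, hold=31.0597 ⇒ V=31.4147 exercise | (k=3,j=2): S=70.0218, (K−S)⁺=14.1682, hold=13.8132 ⇒ V=14.1682 exercise | (k=3,j=3): S=92.9044, (K−S)⁺=0.0000, hold=1.8314 ⇒ V=1.8314 continue  boundary S*=70.0218
step 2: (k=2,j=0): S=45.8173, (K−S)⁺=38.3727, hold=38.0177 ⇒ V=38.3727 exercise | (k=2,j=1): S=60.7900, (K−S)⁺=23.4000, hold=23.0450 ⇒ V=23.4000 exercise | (k=2,j=2): S=80.6556, (K−S)⁺=3.5344, hold=8.2162 ⇒ V=8.2162 continue  boundary S*=60.7900
step 1: (k=1,j=0): S=52.7753, (K−S)⁺=31.4147, hold=31.0597 ⇒ V=31.4147 exercise | (k=1,j=1): S=70.0218, (K−S)⁺=14.1682, hold=16.0493 ⇒ V=16.0493 continue  boundary S*=52.7753
step 0: (k=0,j=0): S=60.7900, (K−S)⁺=23.4000, hold=23.9435 ⇒ V=23.9435 continue  boundary S*=-

price = 23.9435
boundary = - 52.7753 60.7900 70.0218
tree:
23.9435
31.4147 16.0493
38.3727 23.4000 8.2162
44.4134 31.4147 14.1682 1.8314
49.6576 38.3727 23.4000 3.5344 0.0000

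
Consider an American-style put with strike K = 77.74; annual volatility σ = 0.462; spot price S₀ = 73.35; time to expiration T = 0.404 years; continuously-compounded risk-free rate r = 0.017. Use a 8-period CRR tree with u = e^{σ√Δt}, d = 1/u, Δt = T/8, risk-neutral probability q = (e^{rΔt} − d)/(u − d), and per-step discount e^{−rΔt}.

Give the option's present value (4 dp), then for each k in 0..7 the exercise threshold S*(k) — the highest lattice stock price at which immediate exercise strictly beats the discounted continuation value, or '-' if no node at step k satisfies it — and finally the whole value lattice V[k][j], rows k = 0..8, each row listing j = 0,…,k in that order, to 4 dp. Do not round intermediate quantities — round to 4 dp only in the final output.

params: Δt=0.05050 u=1.10940 d=0.90139 q=0.47820 e^(-rΔt)=0.99914
t_8 payoffs: 45.7741 38.3972 29.3179 18.1434 4.3900 0.0000 0.0000 0.0000 0.0000
t_7: node(7,0) S=35.4631 payoff=42.2769 vs cont=42.2102 → 42.2769 [stop]  node(7,1) S=43.6470 payoff=34.0930 vs cont=34.0263 → 34.0930 [stop]  node(7,2) S=53.7196 payoff=24.0204 vs cont=23.9537 → 24.0204 [stop]  node(7,3) S=66.1167 payoff=11.6233 vs cont=11.5566 → 11.6233 [stop]  node(7,4) S=81.3747 payoff=0.0000 vs cont=2.2888 → 2.2888 [wait]  node(7,5) S=100.1538 payoff=0.0000 vs cont=0.0000 → 0.0000 [wait]  node(7,6) S=123.2667 payoff=0.0000 vs cont=0.0000 → 0.0000 [wait]  node(7,7) S=151.7135 payoff=0.0000 vs cont=0.0000 → 0.0000 [wait]  ⇒ S*(7)=66.1167
t_6: node(6,0) S=39.3428 payoff=38.3972 vs cont=38.3305 → 38.3972 [stop]  node(6,1) S=48.4221 payoff=29.3179 vs cont=29.2512 → 29.3179 [stop]  node(6,2) S=59.5966 payoff=18.1434 vs cont=18.0766 → 18.1434 [stop]  node(6,3) S=73.3500 payoff=4.3900 vs cont=7.1534 → 7.1534 [wait]  node(6,4) S=90.2773 payoff=0.0000 vs cont=1.1933 → 1.1933 [wait]  node(6,5) S=111.1109 payoff=0.0000 vs cont=0.0000 → 0.0000 [wait]  node(6,6) S=136.7524 payoff=0.0000 vs cont=0.0000 → 0.0000 [wait]  ⇒ S*(6)=59.5966
t_5: node(5,0) S=43.6470 payoff=34.0930 vs cont=34.0263 → 34.0930 [stop]  node(5,1) S=53.7196 payoff=24.0204 vs cont=23.9537 → 24.0204 [stop]  node(5,2) S=66.1167 payoff=11.6233 vs cont=12.8769 → 12.8769 [wait]  node(5,3) S=81.3747 payoff=0.0000 vs cont=4.2996 → 4.2996 [wait]  node(5,4) S=100.1538 payoff=0.0000 vs cont=0.6221 → 0.6221 [wait]  node(5,5) S=123.2667 payoff=0.0000 vs cont=0.0000 → 0.0000 [wait]  ⇒ S*(5)=53.7196
t_4: node(4,0) S=48.4221 payoff=29.3179 vs cont=29.2512 → 29.3179 [stop]  node(4,1) S=59.5966 payoff=18.1434 vs cont=18.6756 → 18.6756 [wait]  node(4,2) S=73.3500 payoff=4.3900 vs cont=8.7678 → 8.7678 [wait]  node(4,3) S=90.2773 payoff=0.0000 vs cont=2.5389 → 2.5389 [wait]  node(4,4) S=111.1109 payoff=0.0000 vs cont=0.3243 → 0.3243 [wait]  ⇒ S*(4)=48.4221
t_3: node(3,0) S=53.7196 payoff=24.0204 vs cont=24.2080 → 24.2080 [wait]  node(3,1) S=66.1167 payoff=11.6233 vs cont=13.9257 → 13.9257 [wait]  node(3,2) S=81.3747 payoff=0.0000 vs cont=5.7841 → 5.7841 [wait]  node(3,3) S=100.1538 payoff=0.0000 vs cont=1.4786 → 1.4786 [wait]  ⇒ S*(3)=-
t_2: node(2,0) S=59.5966 payoff=18.1434 vs cont=19.2745 → 19.2745 [wait]  node(2,1) S=73.3500 payoff=4.3900 vs cont=10.0238 → 10.0238 [wait]  node(2,2) S=90.2773 payoff=0.0000 vs cont=3.7221 → 3.7221 [wait]  ⇒ S*(2)=-
t_1: node(1,0) S=66.1167 payoff=11.6233 vs cont=14.8381 → 14.8381 [wait]  node(1,1) S=81.3747 payoff=0.0000 vs cont=7.0043 → 7.0043 [wait]  ⇒ S*(1)=-
t_0: node(0,0) S=73.3500 payoff=4.3900 vs cont=11.0825 → 11.0825 [wait]  ⇒ S*(0)=-

price = 11.0825
boundary = - - - - 48.4221 53.7196 59.5966 66.1167
tree:
11.0825
14.8381 7.0043
19.2745 10.0238 3.7221
24.2080 13.9257 5.7841 1.4786
29.3179 18.6756 8.7678 2.5389 0.3243
34.0930 24.0204 12.8769 4.2996 0.6221 0.0000
38.3972 29.3179 18.1434 7.1534 1.1933 0.0000 0.0000
42.2769 34.0930 24.0204 11.6233 2.2888 0.0000 0.0000 0.0000
45.7741 38.3972 29.3179 18.1434 4.3900 0.0000 0.0000 0.0000 0.0000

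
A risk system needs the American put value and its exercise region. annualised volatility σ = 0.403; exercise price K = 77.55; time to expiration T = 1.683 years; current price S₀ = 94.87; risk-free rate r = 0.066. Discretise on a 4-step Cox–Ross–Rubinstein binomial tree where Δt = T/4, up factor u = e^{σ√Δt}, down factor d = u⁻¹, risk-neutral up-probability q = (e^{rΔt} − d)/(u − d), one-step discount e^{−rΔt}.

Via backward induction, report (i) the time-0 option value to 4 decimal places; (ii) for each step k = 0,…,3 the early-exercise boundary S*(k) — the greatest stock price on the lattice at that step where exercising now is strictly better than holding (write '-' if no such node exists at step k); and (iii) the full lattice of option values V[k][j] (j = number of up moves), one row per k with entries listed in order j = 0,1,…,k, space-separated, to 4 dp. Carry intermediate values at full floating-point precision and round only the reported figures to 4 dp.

price = 7.9647
boundary = - - - 43.3058
tree:
7.9647
13.4960 2.6270
22.0799 5.2780 0.0000
34.2442 10.6045 0.0000 0.0000
44.2059 21.3063 0.0000 0.0000 0.0000

Δt=0.42075  u=1.29876  d=0.76997  q=0.48827  discount=0.97261
step 4 (expiry): payoffs max(K−S,0) = 44.2059 21.3063 0.0000 0.0000 0.0000
step 3: (k=3,j=0): S=43.3058, (K−S)⁺=34.2442, hold=32.1203 ⇒ V=34.2442 exercise | (k=3,j=1): S=73.0468, (K−S)⁺=4.5032, hold=10.6045 ⇒ V=10.6045 continue | (k=3,j=2): S=123.2130, (K−S)⁺=0.0000, hold=0.0000 ⇒ V=0.0000 continue | (k=3,j=3): S=207.8316, (K−S)⁺=0.0000, hold=0.0000 ⇒ V=0.0000 continue  boundary S*=43.3058
step 2: (k=2,j=0): S=56.2437, (K−S)⁺=21.3063, hold=22.0799 ⇒ V=22.0799 continue | (k=2,j=1): S=94.8700, (K−S)⁺=0.0000, hold=5.2780 ⇒ V=5.2780 continue | (k=2,j=2): S=160.0236, (K−S)⁺=0.0000, hold=0.0000 ⇒ V=0.0000 continue  boundary S*=-
step 1: (k=1,j=0): S=73.0468, (K−S)⁺=4.5032, hold=13.4960 ⇒ V=13.4960 continue | (k=1,j=1): S=123.2130, (K−S)⁺=0.0000, hold=2.6270 ⇒ V=2.6270 continue  boundary S*=-
step 0: (k=0,j=0): S=94.8700, (K−S)⁺=0.0000, hold=7.9647 ⇒ V=7.9647 continue  boundary S*=-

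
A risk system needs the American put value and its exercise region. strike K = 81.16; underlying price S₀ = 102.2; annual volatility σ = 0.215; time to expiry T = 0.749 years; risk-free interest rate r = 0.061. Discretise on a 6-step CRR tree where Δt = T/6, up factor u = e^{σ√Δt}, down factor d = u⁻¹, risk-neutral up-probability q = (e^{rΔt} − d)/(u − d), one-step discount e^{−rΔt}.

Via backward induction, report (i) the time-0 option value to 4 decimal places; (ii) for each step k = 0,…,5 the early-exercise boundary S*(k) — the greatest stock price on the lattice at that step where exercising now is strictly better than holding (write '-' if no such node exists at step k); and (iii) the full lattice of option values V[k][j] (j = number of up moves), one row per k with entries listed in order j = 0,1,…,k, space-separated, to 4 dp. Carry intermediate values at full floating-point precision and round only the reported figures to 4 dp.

price = 0.5747
boundary = - - - - - 69.9035
tree:
0.5747
1.0937 0.1250
2.0467 0.2687 0.0000
3.7452 0.5777 0.0000 0.0000
6.6438 1.2419 0.0000 0.0000 0.0000
11.2565 2.6698 0.0000 0.0000 0.0000 0.0000
16.3700 5.7395 0.0000 0.0000 0.0000 0.0000 0.0000

params: Δt=0.12483 u=1.07892 d=0.92685 q=0.53128 e^(-rΔt)=0.99241
t_6 payoffs: 16.3700 5.7395 0.0000 0.0000 0.0000 0.0000 0.0000
t_5: node(5,0) S=69.9035 payoff=11.2565 vs cont=10.6409 → 11.2565 [stop]  node(5,1) S=81.3729 payoff=0.0000 vs cont=2.6698 → 2.6698 [wait]  node(5,2) S=94.7241 payoff=0.0000 vs cont=0.0000 → 0.0000 [wait]  node(5,3) S=110.2659 payoff=0.0000 vs cont=0.0000 → 0.0000 [wait]  node(5,4) S=128.3578 payoff=0.0000 vs cont=0.0000 → 0.0000 [wait]  node(5,5) S=149.4181 payoff=0.0000 vs cont=0.0000 → 0.0000 [wait]  ⇒ S*(5)=69.9035
t_4: node(4,0) S=75.4205 payoff=5.7395 vs cont=6.6438 → 6.6438 [wait]  node(4,1) S=87.7950 payoff=0.0000 vs cont=1.2419 → 1.2419 [wait]  node(4,2) S=102.2000 payoff=0.0000 vs cont=0.0000 → 0.0000 [wait]  node(4,3) S=118.9684 payoff=0.0000 vs cont=0.0000 → 0.0000 [wait]  node(4,4) S=138.4882 payoff=0.0000 vs cont=0.0000 → 0.0000 [wait]  ⇒ S*(4)=-
t_3: node(3,0) S=81.3729 payoff=0.0000 vs cont=3.7452 → 3.7452 [wait]  node(3,1) S=94.7241 payoff=0.0000 vs cont=0.5777 → 0.5777 [wait]  node(3,2) S=110.2659 payoff=0.0000 vs cont=0.0000 → 0.0000 [wait]  node(3,3) S=128.3578 payoff=0.0000 vs cont=0.0000 → 0.0000 [wait]  ⇒ S*(3)=-
t_2: node(2,0) S=87.7950 payoff=0.0000 vs cont=2.0467 → 2.0467 [wait]  node(2,1) S=102.2000 payoff=0.0000 vs cont=0.2687 → 0.2687 [wait]  node(2,2) S=118.9684 payoff=0.0000 vs cont=0.0000 → 0.0000 [wait]  ⇒ S*(2)=-
t_1: node(1,0) S=94.7241 payoff=0.0000 vs cont=1.0937 → 1.0937 [wait]  node(1,1) S=110.2659 payoff=0.0000 vs cont=0.1250 → 0.1250 [wait]  ⇒ S*(1)=-
t_0: node(0,0) S=102.2000 payoff=0.0000 vs cont=0.5747 → 0.5747 [wait]  ⇒ S*(0)=-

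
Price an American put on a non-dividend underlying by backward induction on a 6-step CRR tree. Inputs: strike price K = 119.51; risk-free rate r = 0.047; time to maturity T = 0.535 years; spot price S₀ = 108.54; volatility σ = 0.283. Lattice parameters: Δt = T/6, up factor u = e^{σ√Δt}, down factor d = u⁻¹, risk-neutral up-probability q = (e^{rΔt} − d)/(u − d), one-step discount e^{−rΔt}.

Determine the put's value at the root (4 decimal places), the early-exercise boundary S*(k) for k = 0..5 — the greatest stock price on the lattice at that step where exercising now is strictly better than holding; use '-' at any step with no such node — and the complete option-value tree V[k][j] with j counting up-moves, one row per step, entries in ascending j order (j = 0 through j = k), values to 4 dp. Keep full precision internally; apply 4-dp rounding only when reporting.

price = 14.6801
boundary = - - 91.6619 84.2342 91.6619 99.7446
tree:
14.6801
20.6188 8.9512
27.8481 13.6677 4.3787
35.2758 20.0270 7.5158 1.3242
42.1017 27.8481 12.4879 2.6795 0.0000
48.3744 35.2758 19.7654 5.4216 0.0000 0.0000
54.1387 42.1017 27.8481 10.9700 0.0000 0.0000 0.0000

params: Δt=0.08917 u=1.08818 d=0.91897 q=0.50370 e^(-rΔt)=0.99582
t_6 payoffs: 54.1387 42.1017 27.8481 10.9700 0.0000 0.0000 0.0000
t_5: node(5,0) S=71.1356 payoff=48.3744 vs cont=47.8746 → 48.3744 [stop]  node(5,1) S=84.2342 payoff=35.2758 vs cont=34.7760 → 35.2758 [stop]  node(5,2) S=99.7446 payoff=19.7654 vs cont=19.2656 → 19.7654 [stop]  node(5,3) S=118.1110 payoff=1.3990 vs cont=5.4216 → 5.4216 [wait]  node(5,4) S=139.8593 payoff=0.0000 vs cont=0.0000 → 0.0000 [wait]  node(5,5) S=165.6122 payoff=0.0000 vs cont=0.0000 → 0.0000 [wait]  ⇒ S*(5)=99.7446
t_4: node(4,0) S=77.4083 payoff=42.1017 vs cont=41.6019 → 42.1017 [stop]  node(4,1) S=91.6619 payoff=27.8481 vs cont=27.3483 → 27.8481 [stop]  node(4,2) S=108.5400 payoff=10.9700 vs cont=12.4879 → 12.4879 [wait]  node(4,3) S=128.5259 payoff=0.0000 vs cont=2.6795 → 2.6795 [wait]  node(4,4) S=152.1920 payoff=0.0000 vs cont=0.0000 → 0.0000 [wait]  ⇒ S*(4)=91.6619
t_3: node(3,0) S=84.2342 payoff=35.2758 vs cont=34.7760 → 35.2758 [stop]  node(3,1) S=99.7446 payoff=19.7654 vs cont=20.0270 → 20.0270 [wait]  node(3,2) S=118.1110 payoff=1.3990 vs cont=7.5158 → 7.5158 [wait]  node(3,3) S=139.8593 payoff=0.0000 vs cont=1.3242 → 1.3242 [wait]  ⇒ S*(3)=84.2342
t_2: node(2,0) S=91.6619 payoff=27.8481 vs cont=27.4795 → 27.8481 [stop]  node(2,1) S=108.5400 payoff=10.9700 vs cont=13.6677 → 13.6677 [wait]  node(2,2) S=128.5259 payoff=0.0000 vs cont=4.3787 → 4.3787 [wait]  ⇒ S*(2)=91.6619
t_1: node(1,0) S=99.7446 payoff=19.7654 vs cont=20.6188 → 20.6188 [wait]  node(1,1) S=118.1110 payoff=1.3990 vs cont=8.9512 → 8.9512 [wait]  ⇒ S*(1)=-
t_0: node(0,0) S=108.5400 payoff=10.9700 vs cont=14.6801 → 14.6801 [wait]  ⇒ S*(0)=-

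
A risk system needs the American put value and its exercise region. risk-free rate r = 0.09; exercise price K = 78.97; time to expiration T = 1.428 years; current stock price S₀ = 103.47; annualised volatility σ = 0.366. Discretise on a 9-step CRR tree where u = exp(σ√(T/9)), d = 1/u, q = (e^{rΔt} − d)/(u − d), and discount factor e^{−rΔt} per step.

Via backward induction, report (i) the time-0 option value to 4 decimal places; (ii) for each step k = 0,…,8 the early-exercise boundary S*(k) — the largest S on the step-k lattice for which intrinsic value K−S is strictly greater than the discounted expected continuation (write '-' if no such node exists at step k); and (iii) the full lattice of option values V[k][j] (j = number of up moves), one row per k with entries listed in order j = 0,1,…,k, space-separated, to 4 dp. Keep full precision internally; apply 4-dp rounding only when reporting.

Δt=0.15867, u=1.15695, d=0.86434, q=0.51277, disc=e^(-rΔt)=0.98582
k=9 terminal: V=max(K-S,0) → 51.1102 41.6787 29.0542 12.1558 0.0000 0.0000 0.0000 0.0000 0.0000 0.0000
k=8: j=0 S=32.2324 intr=46.7376 cont=45.6179 V=46.7376[EX]; j=1 S=43.1443 intr=35.8257 cont=34.7061 V=35.8257[EX]; j=2 S=57.7502 intr=21.2198 cont=20.1001 V=21.2198[EX]; j=3 S=77.3008 intr=1.6692 cont=5.8387 V=5.8387[hold]; j=4 S=103.4700 intr=0.0000 cont=0.0000 V=0.0000[hold]; j=5 S=138.4985 intr=0.0000 cont=0.0000 V=0.0000[hold]; j=6 S=185.3853 intr=0.0000 cont=0.0000 V=0.0000[hold]; j=7 S=248.1452 intr=0.0000 cont=0.0000 V=0.0000[hold]; j=8 S=332.1516 intr=0.0000 cont=0.0000 V=0.0000[hold]  S*(8)=57.7502
k=7: j=0 S=37.2913 intr=41.6787 cont=40.5590 V=41.6787[EX]; j=1 S=49.9158 intr=29.0542 cont=27.9345 V=29.0542[EX]; j=2 S=66.8142 intr=12.1558 cont=13.1438 V=13.1438[hold]; j=3 S=89.4333 intr=0.0000 cont=2.8045 V=2.8045[hold]; j=4 S=119.7098 intr=0.0000 cont=0.0000 V=0.0000[hold]; j=5 S=160.2360 intr=0.0000 cont=0.0000 V=0.0000[hold]; j=6 S=214.4819 intr=0.0000 cont=0.0000 V=0.0000[hold]; j=7 S=287.0920 intr=0.0000 cont=0.0000 V=0.0000[hold]  S*(7)=49.9158
k=6: j=0 S=43.1443 intr=35.8257 cont=34.7061 V=35.8257[EX]; j=1 S=57.7502 intr=21.2198 cont=20.5996 V=21.2198[EX]; j=2 S=77.3008 intr=1.6692 cont=7.7309 V=7.7309[hold]; j=3 S=103.4700 intr=0.0000 cont=1.3470 V=1.3470[hold]; j=4 S=138.4985 intr=0.0000 cont=0.0000 V=0.0000[hold]; j=5 S=185.3853 intr=0.0000 cont=0.0000 V=0.0000[hold]; j=6 S=248.1452 intr=0.0000 cont=0.0000 V=0.0000[hold]  S*(6)=57.7502
k=5: j=0 S=49.9158 intr=29.0542 cont=27.9345 V=29.0542[EX]; j=1 S=66.8142 intr=12.1558 cont=14.1003 V=14.1003[hold]; j=2 S=89.4333 intr=0.0000 cont=4.3943 V=4.3943[hold]; j=3 S=119.7098 intr=0.0000 cont=0.6470 V=0.6470[hold]; j=4 S=160.2360 intr=0.0000 cont=0.0000 V=0.0000[hold]; j=5 S=214.4819 intr=0.0000 cont=0.0000 V=0.0000[hold]  S*(5)=49.9158
k=4: j=0 S=57.7502 intr=21.2198 cont=21.0831 V=21.2198[EX]; j=1 S=77.3008 intr=1.6692 cont=8.9940 V=8.9940[hold]; j=2 S=103.4700 intr=0.0000 cont=2.4377 V=2.4377[hold]; j=3 S=138.4985 intr=0.0000 cont=0.3108 V=0.3108[hold]; j=4 S=185.3853 intr=0.0000 cont=0.0000 V=0.0000[hold]  S*(4)=57.7502
k=3: j=0 S=66.8142 intr=12.1558 cont=14.7388 V=14.7388[hold]; j=1 S=89.4333 intr=0.0000 cont=5.5523 V=5.5523[hold]; j=2 S=119.7098 intr=0.0000 cont=1.3280 V=1.3280[hold]; j=3 S=160.2360 intr=0.0000 cont=0.1493 V=0.1493[hold]  S*(3)=-
k=2: j=0 S=77.3008 intr=1.6692 cont=9.8861 V=9.8861[hold]; j=1 S=103.4700 intr=0.0000 cont=3.3382 V=3.3382[hold]; j=2 S=138.4985 intr=0.0000 cont=0.7133 V=0.7133[hold]  S*(2)=-
k=1: j=0 S=89.4333 intr=0.0000 cont=6.4359 V=6.4359[hold]; j=1 S=119.7098 intr=0.0000 cont=1.9640 V=1.9640[hold]  S*(1)=-
k=0: j=0 S=103.4700 intr=0.0000 cont=4.0841 V=4.0841[hold]  S*(0)=-

price = 4.0841
boundary = - - - - 57.7502 49.9158 57.7502 49.9158 57.7502
tree:
4.0841
6.4359 1.9640
9.8861 3.3382 0.7133
14.7388 5.5523 1.3280 0.1493
21.2198 8.9940 2.4377 0.3108 0.0000
29.0542 14.1003 4.3943 0.6470 0.0000 0.0000
35.8257 21.2198 7.7309 1.3470 0.0000 0.0000 0.0000
41.6787 29.0542 13.1438 2.8045 0.0000 0.0000 0.0000 0.0000
46.7376 35.8257 21.2198 5.8387 0.0000 0.0000 0.0000 0.0000 0.0000
51.1102 41.6787 29.0542 12.1558 0.0000 0.0000 0.0000 0.0000 0.0000 0.0000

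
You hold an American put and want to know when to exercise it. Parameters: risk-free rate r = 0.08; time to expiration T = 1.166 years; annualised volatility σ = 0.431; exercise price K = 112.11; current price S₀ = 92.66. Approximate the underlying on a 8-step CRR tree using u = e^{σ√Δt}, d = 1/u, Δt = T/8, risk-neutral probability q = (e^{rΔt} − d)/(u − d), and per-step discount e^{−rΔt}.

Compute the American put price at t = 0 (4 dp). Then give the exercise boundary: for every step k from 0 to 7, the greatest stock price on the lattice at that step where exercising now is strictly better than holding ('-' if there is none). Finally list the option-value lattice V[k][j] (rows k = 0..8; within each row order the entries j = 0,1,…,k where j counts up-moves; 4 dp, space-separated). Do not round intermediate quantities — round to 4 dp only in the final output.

price = 25.6647
boundary = - - 66.6763 56.5602 66.6763 78.6017 66.6763 78.6017
tree:
25.6647
34.6775 17.0579
45.4337 24.5017 9.8511
55.5498 34.0185 15.3520 4.4600
64.1311 45.4337 23.1532 7.7393 1.2128
71.4104 55.5498 33.5083 13.1142 2.4269 0.0000
77.5853 64.1311 45.4337 21.4941 4.8568 0.0000 0.0000
82.8234 71.4104 55.5498 33.5083 9.7193 0.0000 0.0000 0.0000
87.2667 77.5853 64.1311 45.4337 19.4500 0.0000 0.0000 0.0000 0.0000

params: Δt=0.14575 u=1.17886 d=0.84828 q=0.49443 e^(-rΔt)=0.98841
t_8 payoffs: 87.2667 77.5853 64.1311 45.4337 19.4500 0.0000 0.0000 0.0000 0.0000
t_7: node(7,0) S=29.2866 payoff=82.8234 vs cont=81.5238 → 82.8234 [stop]  node(7,1) S=40.6996 payoff=71.4104 vs cont=70.1108 → 71.4104 [stop]  node(7,2) S=56.5602 payoff=55.5498 vs cont=54.2502 → 55.5498 [stop]  node(7,3) S=78.6017 payoff=33.5083 vs cont=32.2087 → 33.5083 [stop]  node(7,4) S=109.2327 payoff=2.8773 vs cont=9.7193 → 9.7193 [wait]  node(7,5) S=151.8007 payoff=0.0000 vs cont=0.0000 → 0.0000 [wait]  node(7,6) S=210.9573 payoff=0.0000 vs cont=0.0000 → 0.0000 [wait]  node(7,7) S=293.1673 payoff=0.0000 vs cont=0.0000 → 0.0000 [wait]  ⇒ S*(7)=78.6017
t_6: node(6,0) S=34.5247 payoff=77.5853 vs cont=76.2857 → 77.5853 [stop]  node(6,1) S=47.9789 payoff=64.1311 vs cont=62.8315 → 64.1311 [stop]  node(6,2) S=66.6763 payoff=45.4337 vs cont=44.1341 → 45.4337 [stop]  node(6,3) S=92.6600 payoff=19.4500 vs cont=21.4941 → 21.4941 [wait]  node(6,4) S=128.7696 payoff=0.0000 vs cont=4.8568 → 4.8568 [wait]  node(6,5) S=178.9510 payoff=0.0000 vs cont=0.0000 → 0.0000 [wait]  node(6,6) S=248.6882 payoff=0.0000 vs cont=0.0000 → 0.0000 [wait]  ⇒ S*(6)=66.6763
t_5: node(5,0) S=40.6996 payoff=71.4104 vs cont=70.1108 → 71.4104 [stop]  node(5,1) S=56.5602 payoff=55.5498 vs cont=54.2502 → 55.5498 [stop]  node(5,2) S=78.6017 payoff=33.5083 vs cont=33.2077 → 33.5083 [stop]  node(5,3) S=109.2327 payoff=2.8773 vs cont=13.1142 → 13.1142 [wait]  node(5,4) S=151.8007 payoff=0.0000 vs cont=2.4269 → 2.4269 [wait]  node(5,5) S=210.9573 payoff=0.0000 vs cont=0.0000 → 0.0000 [wait]  ⇒ S*(5)=78.6017
t_4: node(4,0) S=47.9789 payoff=64.1311 vs cont=62.8315 → 64.1311 [stop]  node(4,1) S=66.6763 payoff=45.4337 vs cont=44.1341 → 45.4337 [stop]  node(4,2) S=92.6600 payoff=19.4500 vs cont=23.1532 → 23.1532 [wait]  node(4,3) S=128.7696 payoff=0.0000 vs cont=7.7393 → 7.7393 [wait]  node(4,4) S=178.9510 payoff=0.0000 vs cont=1.2128 → 1.2128 [wait]  ⇒ S*(4)=66.6763
t_3: node(3,0) S=56.5602 payoff=55.5498 vs cont=54.2502 → 55.5498 [stop]  node(3,1) S=78.6017 payoff=33.5083 vs cont=34.0185 → 34.0185 [wait]  node(3,2) S=109.2327 payoff=2.8773 vs cont=15.3520 → 15.3520 [wait]  node(3,3) S=151.8007 payoff=0.0000 vs cont=4.4600 → 4.4600 [wait]  ⇒ S*(3)=56.5602
t_2: node(2,0) S=66.6763 payoff=45.4337 vs cont=44.3834 → 45.4337 [stop]  node(2,1) S=92.6600 payoff=19.4500 vs cont=24.5017 → 24.5017 [wait]  node(2,2) S=128.7696 payoff=0.0000 vs cont=9.8511 → 9.8511 [wait]  ⇒ S*(2)=66.6763
t_1: node(1,0) S=78.6017 payoff=33.5083 vs cont=34.6775 → 34.6775 [wait]  node(1,1) S=109.2327 payoff=2.8773 vs cont=17.0579 → 17.0579 [wait]  ⇒ S*(1)=-
t_0: node(0,0) S=92.6600 payoff=19.4500 vs cont=25.6647 → 25.6647 [wait]  ⇒ S*(0)=-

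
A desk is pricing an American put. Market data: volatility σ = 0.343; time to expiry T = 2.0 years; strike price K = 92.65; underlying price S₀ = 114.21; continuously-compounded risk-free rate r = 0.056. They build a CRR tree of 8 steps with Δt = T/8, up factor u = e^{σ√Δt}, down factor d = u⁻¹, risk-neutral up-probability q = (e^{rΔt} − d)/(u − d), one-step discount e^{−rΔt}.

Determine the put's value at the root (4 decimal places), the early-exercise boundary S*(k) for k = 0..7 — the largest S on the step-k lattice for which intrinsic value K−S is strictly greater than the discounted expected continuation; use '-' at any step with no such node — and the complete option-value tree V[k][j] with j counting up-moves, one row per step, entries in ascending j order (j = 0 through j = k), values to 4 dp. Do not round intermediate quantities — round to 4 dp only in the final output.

price = 7.9891
boundary = - - - - 57.5146 48.4503 57.5146 68.2747
tree:
7.9891
12.1067 4.0667
17.8534 6.6596 1.5695
25.5064 10.6483 2.8296 0.3444
35.1354 16.5271 5.0268 0.6959 0.0000
44.1997 24.6991 8.7615 1.4063 0.0000 0.0000
51.8354 35.1354 14.8835 2.8416 0.0000 0.0000 0.0000
58.2678 44.1997 24.3753 5.7418 0.0000 0.0000 0.0000 0.0000
63.6864 51.8354 35.1354 11.6022 0.0000 0.0000 0.0000 0.0000 0.0000

params: Δt=0.25000 u=1.18708 d=0.84240 q=0.49813 e^(-rΔt)=0.98610
t_8 payoffs: 63.6864 51.8354 35.1354 11.6022 0.0000 0.0000 0.0000 0.0000 0.0000
t_7: node(7,0) S=34.3822 payoff=58.2678 vs cont=56.9797 → 58.2678 [stop]  node(7,1) S=48.4503 payoff=44.1997 vs cont=42.9116 → 44.1997 [stop]  node(7,2) S=68.2747 payoff=24.3753 vs cont=23.0873 → 24.3753 [stop]  node(7,3) S=96.2105 payoff=0.0000 vs cont=5.7418 → 5.7418 [wait]  node(7,4) S=135.5769 payoff=0.0000 vs cont=0.0000 → 0.0000 [wait]  node(7,5) S=191.0507 payoff=0.0000 vs cont=0.0000 → 0.0000 [wait]  node(7,6) S=269.2227 payoff=0.0000 vs cont=0.0000 → 0.0000 [wait]  node(7,7) S=379.3802 payoff=0.0000 vs cont=0.0000 → 0.0000 [wait]  ⇒ S*(7)=68.2747
t_6: node(6,0) S=40.8146 payoff=51.8354 vs cont=50.5474 → 51.8354 [stop]  node(6,1) S=57.5146 payoff=35.1354 vs cont=33.8473 → 35.1354 [stop]  node(6,2) S=81.0478 payoff=11.6022 vs cont=14.8835 → 14.8835 [wait]  node(6,3) S=114.2100 payoff=0.0000 vs cont=2.8416 → 2.8416 [wait]  node(6,4) S=160.9412 payoff=0.0000 vs cont=0.0000 → 0.0000 [wait]  node(6,5) S=226.7933 payoff=0.0000 vs cont=0.0000 → 0.0000 [wait]  node(6,6) S=319.5900 payoff=0.0000 vs cont=0.0000 → 0.0000 [wait]  ⇒ S*(6)=57.5146
t_5: node(5,0) S=48.4503 payoff=44.1997 vs cont=42.9116 → 44.1997 [stop]  node(5,1) S=68.2747 payoff=24.3753 vs cont=24.6991 → 24.6991 [wait]  node(5,2) S=96.2105 payoff=0.0000 vs cont=8.7615 → 8.7615 [wait]  node(5,3) S=135.5769 payoff=0.0000 vs cont=1.4063 → 1.4063 [wait]  node(5,4) S=191.0507 payoff=0.0000 vs cont=0.0000 → 0.0000 [wait]  node(5,5) S=269.2227 payoff=0.0000 vs cont=0.0000 → 0.0000 [wait]  ⇒ S*(5)=48.4503
t_4: node(4,0) S=57.5146 payoff=35.1354 vs cont=34.0064 → 35.1354 [stop]  node(4,1) S=81.0478 payoff=11.6022 vs cont=16.5271 → 16.5271 [wait]  node(4,2) S=114.2100 payoff=0.0000 vs cont=5.0268 → 5.0268 [wait]  node(4,3) S=160.9412 payoff=0.0000 vs cont=0.6959 → 0.6959 [wait]  node(4,4) S=226.7933 payoff=0.0000 vs cont=0.0000 → 0.0000 [wait]  ⇒ S*(4)=57.5146
t_3: node(3,0) S=68.2747 payoff=24.3753 vs cont=25.5064 → 25.5064 [wait]  node(3,1) S=96.2105 payoff=0.0000 vs cont=10.6483 → 10.6483 [wait]  node(3,2) S=135.5769 payoff=0.0000 vs cont=2.8296 → 2.8296 [wait]  node(3,3) S=191.0507 payoff=0.0000 vs cont=0.3444 → 0.3444 [wait]  ⇒ S*(3)=-
t_2: node(2,0) S=81.0478 payoff=11.6022 vs cont=17.8534 → 17.8534 [wait]  node(2,1) S=114.2100 payoff=0.0000 vs cont=6.6596 → 6.6596 [wait]  node(2,2) S=160.9412 payoff=0.0000 vs cont=1.5695 → 1.5695 [wait]  ⇒ S*(2)=-
t_1: node(1,0) S=96.2105 payoff=0.0000 vs cont=12.1067 → 12.1067 [wait]  node(1,1) S=135.5769 payoff=0.0000 vs cont=4.0667 → 4.0667 [wait]  ⇒ S*(1)=-
t_0: node(0,0) S=114.2100 payoff=0.0000 vs cont=7.9891 → 7.9891 [wait]  ⇒ S*(0)=-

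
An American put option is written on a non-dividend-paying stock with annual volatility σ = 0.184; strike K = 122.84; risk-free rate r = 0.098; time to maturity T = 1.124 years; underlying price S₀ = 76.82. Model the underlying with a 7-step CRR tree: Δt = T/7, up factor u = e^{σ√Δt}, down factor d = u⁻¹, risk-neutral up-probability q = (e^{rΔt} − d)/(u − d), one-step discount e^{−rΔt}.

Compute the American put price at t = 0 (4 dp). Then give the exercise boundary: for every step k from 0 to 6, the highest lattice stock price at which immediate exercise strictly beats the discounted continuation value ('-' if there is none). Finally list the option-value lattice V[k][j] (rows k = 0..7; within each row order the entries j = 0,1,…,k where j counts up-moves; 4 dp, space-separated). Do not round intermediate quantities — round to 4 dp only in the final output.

Δt=0.16057, u=1.07652, d=0.92892, q=0.58903, disc=e^(-rΔt)=0.98439
k=7 terminal: V=max(K-S,0) → 76.9913 69.7065 61.2641 51.4803 40.1419 27.0020 11.7743 0.0000
k=6: j=0 S=49.3569 intr=73.4831 cont=71.5652 V=73.4831[EX]; j=1 S=57.1992 intr=65.6408 cont=63.7229 V=65.6408[EX]; j=2 S=66.2876 intr=56.5524 cont=54.6345 V=56.5524[EX]; j=3 S=76.8200 intr=46.0200 cont=44.1021 V=46.0200[EX]; j=4 S=89.0259 intr=33.8141 cont=31.8962 V=33.8141[EX]; j=5 S=103.1713 intr=19.6687 cont=17.7509 V=19.6687[EX]; j=6 S=119.5641 intr=3.2759 cont=4.7633 V=4.7633[hold]  S*(6)=103.1713
k=5: j=0 S=53.1335 intr=69.7065 cont=67.7886 V=69.7065[EX]; j=1 S=61.5759 intr=61.2641 cont=59.3462 V=61.2641[EX]; j=2 S=71.3597 intr=51.4803 cont=49.5624 V=51.4803[EX]; j=3 S=82.6981 intr=40.1419 cont=38.2240 V=40.1419[EX]; j=4 S=95.8380 intr=27.0020 cont=25.0841 V=27.0020[EX]; j=5 S=111.0657 intr=11.7743 cont=10.7189 V=11.7743[EX]  S*(5)=111.0657
k=4: j=0 S=57.1992 intr=65.6408 cont=63.7229 V=65.6408[EX]; j=1 S=66.2876 intr=56.5524 cont=54.6345 V=56.5524[EX]; j=2 S=76.8200 intr=46.0200 cont=44.1021 V=46.0200[EX]; j=3 S=89.0259 intr=33.8141 cont=31.8962 V=33.8141[EX]; j=4 S=103.1713 intr=19.6687 cont=17.7509 V=19.6687[EX]  S*(4)=103.1713
k=3: j=0 S=61.5759 intr=61.2641 cont=59.3462 V=61.2641[EX]; j=1 S=71.3597 intr=51.4803 cont=49.5624 V=51.4803[EX]; j=2 S=82.6981 intr=40.1419 cont=38.2240 V=40.1419[EX]; j=3 S=95.8380 intr=27.0020 cont=25.0841 V=27.0020[EX]  S*(3)=95.8380
k=2: j=0 S=66.2876 intr=56.5524 cont=54.6345 V=56.5524[EX]; j=1 S=76.8200 intr=46.0200 cont=44.1021 V=46.0200[EX]; j=2 S=89.0259 intr=33.8141 cont=31.8962 V=33.8141[EX]  S*(2)=89.0259
k=1: j=0 S=71.3597 intr=51.4803 cont=49.5624 V=51.4803[EX]; j=1 S=82.6981 intr=40.1419 cont=38.2240 V=40.1419[EX]  S*(1)=82.6981
k=0: j=0 S=76.8200 intr=46.0200 cont=44.1021 V=46.0200[EX]  S*(0)=76.8200

price = 46.0200
boundary = 76.8200 82.6981 89.0259 95.8380 103.1713 111.0657 103.1713
tree:
46.0200
51.4803 40.1419
56.5524 46.0200 33.8141
61.2641 51.4803 40.1419 27.0020
65.6408 56.5524 46.0200 33.8141 19.6687
69.7065 61.2641 51.4803 40.1419 27.0020 11.7743
73.4831 65.6408 56.5524 46.0200 33.8141 19.6687 4.7633
76.9913 69.7065 61.2641 51.4803 40.1419 27.0020 11.7743 0.0000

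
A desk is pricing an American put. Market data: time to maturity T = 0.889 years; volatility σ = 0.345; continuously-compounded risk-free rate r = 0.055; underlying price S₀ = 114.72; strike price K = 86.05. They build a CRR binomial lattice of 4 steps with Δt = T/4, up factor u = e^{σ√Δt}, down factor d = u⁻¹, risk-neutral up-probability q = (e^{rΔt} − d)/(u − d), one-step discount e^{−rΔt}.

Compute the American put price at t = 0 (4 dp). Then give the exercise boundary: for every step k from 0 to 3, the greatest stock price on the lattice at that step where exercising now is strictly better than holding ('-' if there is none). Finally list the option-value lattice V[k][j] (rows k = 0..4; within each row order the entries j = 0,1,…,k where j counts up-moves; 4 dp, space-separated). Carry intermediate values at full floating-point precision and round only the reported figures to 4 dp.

Δt=0.22225  u=1.17662  d=0.84989  q=0.49707  discount=0.98785
step 4 (expiry): payoffs max(K−S,0) = 26.1956 3.1857 0.0000 0.0000 0.0000
step 3: (k=3,j=0): S=70.4258, (K−S)⁺=15.6242, hold=14.5787 ⇒ V=15.6242 exercise | (k=3,j=1): S=97.4997, (K−S)⁺=0.0000, hold=1.5827 ⇒ V=1.5827 continue | (k=3,j=2): S=134.9817, (K−S)⁺=0.0000, hold=0.0000 ⇒ V=0.0000 continue | (k=3,j=3): S=186.8729, (K−S)⁺=0.0000, hold=0.0000 ⇒ V=0.0000 continue  boundary S*=70.4258
step 2: (k=2,j=0): S=82.8643, (K−S)⁺=3.1857, hold=8.5395 ⇒ V=8.5395 continue | (k=2,j=1): S=114.7200, (K−S)⁺=0.0000, hold=0.7863 ⇒ V=0.7863 continue | (k=2,j=2): S=158.8220, (K−S)⁺=0.0000, hold=0.0000 ⇒ V=0.0000 continue  boundary S*=-
step 1: (k=1,j=0): S=97.4997, (K−S)⁺=0.0000, hold=4.6287 ⇒ V=4.6287 continue | (k=1,j=1): S=134.9817, (K−S)⁺=0.0000, hold=0.3907 ⇒ V=0.3907 continue  boundary S*=-
step 0: (k=0,j=0): S=114.7200, (K−S)⁺=0.0000, hold=2.4915 ⇒ V=2.4915 continue  boundary S*=-

price = 2.4915
boundary = - - - 70.4258
tree:
2.4915
4.6287 0.3907
8.5395 0.7863 0.0000
15.6242 1.5827 0.0000 0.0000
26.1956 3.1857 0.0000 0.0000 0.0000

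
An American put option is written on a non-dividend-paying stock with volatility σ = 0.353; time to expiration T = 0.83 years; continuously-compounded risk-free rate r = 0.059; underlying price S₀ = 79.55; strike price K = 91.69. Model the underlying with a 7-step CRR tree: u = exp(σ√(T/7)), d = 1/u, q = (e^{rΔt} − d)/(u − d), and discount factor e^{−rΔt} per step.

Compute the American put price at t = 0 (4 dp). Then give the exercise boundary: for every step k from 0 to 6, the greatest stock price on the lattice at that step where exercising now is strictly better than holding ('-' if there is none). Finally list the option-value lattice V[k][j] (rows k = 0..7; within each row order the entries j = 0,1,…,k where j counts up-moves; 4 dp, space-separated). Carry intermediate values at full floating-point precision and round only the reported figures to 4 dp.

price = 15.8994
boundary = - - 62.3822 55.2422 62.3822 70.4451 79.5500
tree:
15.8994
21.9837 10.0013
29.3078 14.9238 5.1892
36.4478 21.4277 8.5898 1.8407
42.7706 29.3078 13.8006 3.4677 0.2296
48.3697 36.4478 21.2449 6.5044 0.4609 0.0000
53.3279 42.7706 29.3078 12.1400 0.9255 0.0000 0.0000
57.7187 48.3697 36.4478 21.2449 1.8582 0.0000 0.0000 0.0000

params: Δt=0.11857 u=1.12925 d=0.88554 q=0.49846 e^(-rΔt)=0.99303
t_7 payoffs: 57.7187 48.3697 36.4478 21.2449 1.8582 0.0000 0.0000 0.0000
t_6: node(6,0) S=38.3621 payoff=53.3279 vs cont=52.6887 → 53.3279 [stop]  node(6,1) S=48.9194 payoff=42.7706 vs cont=42.1314 → 42.7706 [stop]  node(6,2) S=62.3822 payoff=29.3078 vs cont=28.6686 → 29.3078 [stop]  node(6,3) S=79.5500 payoff=12.1400 vs cont=11.5008 → 12.1400 [stop]  node(6,4) S=101.4424 payoff=0.0000 vs cont=0.9255 → 0.9255 [wait]  node(6,5) S=129.3597 payoff=0.0000 vs cont=0.0000 → 0.0000 [wait]  node(6,6) S=164.9599 payoff=0.0000 vs cont=0.0000 → 0.0000 [wait]  ⇒ S*(6)=79.5500
t_5: node(5,0) S=43.3203 payoff=48.3697 vs cont=47.7305 → 48.3697 [stop]  node(5,1) S=55.2422 payoff=36.4478 vs cont=35.8086 → 36.4478 [stop]  node(5,2) S=70.4451 payoff=21.2449 vs cont=20.6057 → 21.2449 [stop]  node(5,3) S=89.8318 payoff=1.8582 vs cont=6.5044 → 6.5044 [wait]  node(5,4) S=114.5537 payoff=0.0000 vs cont=0.4609 → 0.4609 [wait]  node(5,5) S=146.0793 payoff=0.0000 vs cont=0.0000 → 0.0000 [wait]  ⇒ S*(5)=70.4451
t_4: node(4,0) S=48.9194 payoff=42.7706 vs cont=42.1314 → 42.7706 [stop]  node(4,1) S=62.3822 payoff=29.3078 vs cont=28.6686 → 29.3078 [stop]  node(4,2) S=79.5500 payoff=12.1400 vs cont=13.8006 → 13.8006 [wait]  node(4,3) S=101.4424 payoff=0.0000 vs cont=3.4677 → 3.4677 [wait]  node(4,4) S=129.3597 payoff=0.0000 vs cont=0.2296 → 0.2296 [wait]  ⇒ S*(4)=62.3822
t_3: node(3,0) S=55.2422 payoff=36.4478 vs cont=35.8086 → 36.4478 [stop]  node(3,1) S=70.4451 payoff=21.2449 vs cont=21.4277 → 21.4277 [wait]  node(3,2) S=89.8318 payoff=1.8582 vs cont=8.5898 → 8.5898 [wait]  node(3,3) S=114.5537 payoff=0.0000 vs cont=1.8407 → 1.8407 [wait]  ⇒ S*(3)=55.2422
t_2: node(2,0) S=62.3822 payoff=29.3078 vs cont=28.7590 → 29.3078 [stop]  node(2,1) S=79.5500 payoff=12.1400 vs cont=14.9238 → 14.9238 [wait]  node(2,2) S=101.4424 payoff=0.0000 vs cont=5.1892 → 5.1892 [wait]  ⇒ S*(2)=62.3822
t_1: node(1,0) S=70.4451 payoff=21.2449 vs cont=21.9837 → 21.9837 [wait]  node(1,1) S=89.8318 payoff=1.8582 vs cont=10.0013 → 10.0013 [wait]  ⇒ S*(1)=-
t_0: node(0,0) S=79.5500 payoff=12.1400 vs cont=15.8994 → 15.8994 [wait]  ⇒ S*(0)=-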